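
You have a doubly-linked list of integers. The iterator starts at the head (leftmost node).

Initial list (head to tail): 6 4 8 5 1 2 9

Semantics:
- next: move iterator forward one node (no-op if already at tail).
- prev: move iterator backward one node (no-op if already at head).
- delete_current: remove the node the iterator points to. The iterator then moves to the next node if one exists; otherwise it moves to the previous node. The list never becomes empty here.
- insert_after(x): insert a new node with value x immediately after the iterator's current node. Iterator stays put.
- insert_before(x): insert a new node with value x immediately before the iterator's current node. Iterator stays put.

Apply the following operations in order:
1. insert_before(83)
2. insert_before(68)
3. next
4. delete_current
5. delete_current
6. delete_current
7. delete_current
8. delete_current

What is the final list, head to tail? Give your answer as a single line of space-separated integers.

Answer: 83 68 6 9

Derivation:
After 1 (insert_before(83)): list=[83, 6, 4, 8, 5, 1, 2, 9] cursor@6
After 2 (insert_before(68)): list=[83, 68, 6, 4, 8, 5, 1, 2, 9] cursor@6
After 3 (next): list=[83, 68, 6, 4, 8, 5, 1, 2, 9] cursor@4
After 4 (delete_current): list=[83, 68, 6, 8, 5, 1, 2, 9] cursor@8
After 5 (delete_current): list=[83, 68, 6, 5, 1, 2, 9] cursor@5
After 6 (delete_current): list=[83, 68, 6, 1, 2, 9] cursor@1
After 7 (delete_current): list=[83, 68, 6, 2, 9] cursor@2
After 8 (delete_current): list=[83, 68, 6, 9] cursor@9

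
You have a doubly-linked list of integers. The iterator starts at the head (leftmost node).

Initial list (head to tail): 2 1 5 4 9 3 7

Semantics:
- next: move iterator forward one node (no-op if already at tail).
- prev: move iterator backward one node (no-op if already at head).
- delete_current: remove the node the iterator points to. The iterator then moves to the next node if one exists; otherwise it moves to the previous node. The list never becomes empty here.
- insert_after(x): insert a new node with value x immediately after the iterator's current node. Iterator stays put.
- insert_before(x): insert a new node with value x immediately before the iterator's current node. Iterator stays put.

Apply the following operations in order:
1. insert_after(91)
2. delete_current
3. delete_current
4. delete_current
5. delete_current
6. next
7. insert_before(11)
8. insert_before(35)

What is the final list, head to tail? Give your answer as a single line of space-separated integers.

Answer: 4 11 35 9 3 7

Derivation:
After 1 (insert_after(91)): list=[2, 91, 1, 5, 4, 9, 3, 7] cursor@2
After 2 (delete_current): list=[91, 1, 5, 4, 9, 3, 7] cursor@91
After 3 (delete_current): list=[1, 5, 4, 9, 3, 7] cursor@1
After 4 (delete_current): list=[5, 4, 9, 3, 7] cursor@5
After 5 (delete_current): list=[4, 9, 3, 7] cursor@4
After 6 (next): list=[4, 9, 3, 7] cursor@9
After 7 (insert_before(11)): list=[4, 11, 9, 3, 7] cursor@9
After 8 (insert_before(35)): list=[4, 11, 35, 9, 3, 7] cursor@9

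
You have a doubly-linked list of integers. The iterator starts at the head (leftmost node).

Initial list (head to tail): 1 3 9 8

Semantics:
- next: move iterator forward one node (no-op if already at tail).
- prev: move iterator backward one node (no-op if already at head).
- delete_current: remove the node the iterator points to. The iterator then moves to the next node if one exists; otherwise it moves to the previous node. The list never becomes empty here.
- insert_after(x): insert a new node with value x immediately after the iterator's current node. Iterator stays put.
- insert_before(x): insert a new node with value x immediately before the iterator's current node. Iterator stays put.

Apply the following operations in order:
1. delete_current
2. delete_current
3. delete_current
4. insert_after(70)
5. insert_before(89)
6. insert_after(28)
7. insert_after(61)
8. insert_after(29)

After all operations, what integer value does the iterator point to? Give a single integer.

After 1 (delete_current): list=[3, 9, 8] cursor@3
After 2 (delete_current): list=[9, 8] cursor@9
After 3 (delete_current): list=[8] cursor@8
After 4 (insert_after(70)): list=[8, 70] cursor@8
After 5 (insert_before(89)): list=[89, 8, 70] cursor@8
After 6 (insert_after(28)): list=[89, 8, 28, 70] cursor@8
After 7 (insert_after(61)): list=[89, 8, 61, 28, 70] cursor@8
After 8 (insert_after(29)): list=[89, 8, 29, 61, 28, 70] cursor@8

Answer: 8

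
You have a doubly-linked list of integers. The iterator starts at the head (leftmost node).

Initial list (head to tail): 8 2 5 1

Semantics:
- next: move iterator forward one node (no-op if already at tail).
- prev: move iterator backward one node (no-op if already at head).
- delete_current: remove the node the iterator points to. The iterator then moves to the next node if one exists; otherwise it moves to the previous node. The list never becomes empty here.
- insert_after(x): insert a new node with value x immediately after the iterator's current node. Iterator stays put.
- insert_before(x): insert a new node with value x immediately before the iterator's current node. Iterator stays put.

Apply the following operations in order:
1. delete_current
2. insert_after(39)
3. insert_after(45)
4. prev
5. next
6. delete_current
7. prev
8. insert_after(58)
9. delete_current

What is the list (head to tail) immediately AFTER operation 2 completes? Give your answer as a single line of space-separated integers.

After 1 (delete_current): list=[2, 5, 1] cursor@2
After 2 (insert_after(39)): list=[2, 39, 5, 1] cursor@2

Answer: 2 39 5 1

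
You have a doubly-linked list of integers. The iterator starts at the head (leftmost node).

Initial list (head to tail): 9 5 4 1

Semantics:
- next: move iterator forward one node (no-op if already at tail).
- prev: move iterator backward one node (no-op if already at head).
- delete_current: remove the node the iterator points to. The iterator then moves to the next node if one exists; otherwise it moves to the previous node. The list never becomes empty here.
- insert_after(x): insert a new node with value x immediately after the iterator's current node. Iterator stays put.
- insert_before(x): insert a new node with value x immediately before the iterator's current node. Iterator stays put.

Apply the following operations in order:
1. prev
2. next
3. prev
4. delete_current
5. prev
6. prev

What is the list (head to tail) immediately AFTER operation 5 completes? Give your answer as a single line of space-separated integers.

Answer: 5 4 1

Derivation:
After 1 (prev): list=[9, 5, 4, 1] cursor@9
After 2 (next): list=[9, 5, 4, 1] cursor@5
After 3 (prev): list=[9, 5, 4, 1] cursor@9
After 4 (delete_current): list=[5, 4, 1] cursor@5
After 5 (prev): list=[5, 4, 1] cursor@5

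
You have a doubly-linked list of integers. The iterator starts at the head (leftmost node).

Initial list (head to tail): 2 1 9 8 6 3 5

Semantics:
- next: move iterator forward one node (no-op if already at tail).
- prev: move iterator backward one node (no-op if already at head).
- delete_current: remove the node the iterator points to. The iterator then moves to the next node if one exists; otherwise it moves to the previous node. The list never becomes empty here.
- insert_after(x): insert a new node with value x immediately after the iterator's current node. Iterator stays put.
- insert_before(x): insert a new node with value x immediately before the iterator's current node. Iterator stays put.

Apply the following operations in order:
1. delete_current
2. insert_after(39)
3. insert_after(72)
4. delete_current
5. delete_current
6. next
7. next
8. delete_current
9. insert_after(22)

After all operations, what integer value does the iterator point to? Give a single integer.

After 1 (delete_current): list=[1, 9, 8, 6, 3, 5] cursor@1
After 2 (insert_after(39)): list=[1, 39, 9, 8, 6, 3, 5] cursor@1
After 3 (insert_after(72)): list=[1, 72, 39, 9, 8, 6, 3, 5] cursor@1
After 4 (delete_current): list=[72, 39, 9, 8, 6, 3, 5] cursor@72
After 5 (delete_current): list=[39, 9, 8, 6, 3, 5] cursor@39
After 6 (next): list=[39, 9, 8, 6, 3, 5] cursor@9
After 7 (next): list=[39, 9, 8, 6, 3, 5] cursor@8
After 8 (delete_current): list=[39, 9, 6, 3, 5] cursor@6
After 9 (insert_after(22)): list=[39, 9, 6, 22, 3, 5] cursor@6

Answer: 6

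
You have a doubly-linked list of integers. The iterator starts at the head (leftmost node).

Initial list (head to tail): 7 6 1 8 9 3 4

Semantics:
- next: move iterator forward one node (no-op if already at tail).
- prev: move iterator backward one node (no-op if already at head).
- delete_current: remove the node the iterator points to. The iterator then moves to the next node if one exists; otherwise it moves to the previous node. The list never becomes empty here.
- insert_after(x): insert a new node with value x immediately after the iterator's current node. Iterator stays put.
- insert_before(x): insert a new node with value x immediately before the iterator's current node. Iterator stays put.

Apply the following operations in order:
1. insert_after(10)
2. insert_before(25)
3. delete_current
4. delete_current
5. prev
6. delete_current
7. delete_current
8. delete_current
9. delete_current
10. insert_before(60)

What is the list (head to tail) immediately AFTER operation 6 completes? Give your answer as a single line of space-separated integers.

Answer: 6 1 8 9 3 4

Derivation:
After 1 (insert_after(10)): list=[7, 10, 6, 1, 8, 9, 3, 4] cursor@7
After 2 (insert_before(25)): list=[25, 7, 10, 6, 1, 8, 9, 3, 4] cursor@7
After 3 (delete_current): list=[25, 10, 6, 1, 8, 9, 3, 4] cursor@10
After 4 (delete_current): list=[25, 6, 1, 8, 9, 3, 4] cursor@6
After 5 (prev): list=[25, 6, 1, 8, 9, 3, 4] cursor@25
After 6 (delete_current): list=[6, 1, 8, 9, 3, 4] cursor@6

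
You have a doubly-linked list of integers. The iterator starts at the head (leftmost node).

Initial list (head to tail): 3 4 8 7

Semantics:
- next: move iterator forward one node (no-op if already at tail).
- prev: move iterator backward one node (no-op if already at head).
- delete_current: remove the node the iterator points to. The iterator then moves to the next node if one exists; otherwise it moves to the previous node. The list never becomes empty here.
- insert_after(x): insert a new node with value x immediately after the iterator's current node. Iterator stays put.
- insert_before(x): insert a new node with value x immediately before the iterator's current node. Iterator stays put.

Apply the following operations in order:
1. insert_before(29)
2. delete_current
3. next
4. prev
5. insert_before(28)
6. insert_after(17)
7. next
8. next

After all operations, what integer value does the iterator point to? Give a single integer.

Answer: 8

Derivation:
After 1 (insert_before(29)): list=[29, 3, 4, 8, 7] cursor@3
After 2 (delete_current): list=[29, 4, 8, 7] cursor@4
After 3 (next): list=[29, 4, 8, 7] cursor@8
After 4 (prev): list=[29, 4, 8, 7] cursor@4
After 5 (insert_before(28)): list=[29, 28, 4, 8, 7] cursor@4
After 6 (insert_after(17)): list=[29, 28, 4, 17, 8, 7] cursor@4
After 7 (next): list=[29, 28, 4, 17, 8, 7] cursor@17
After 8 (next): list=[29, 28, 4, 17, 8, 7] cursor@8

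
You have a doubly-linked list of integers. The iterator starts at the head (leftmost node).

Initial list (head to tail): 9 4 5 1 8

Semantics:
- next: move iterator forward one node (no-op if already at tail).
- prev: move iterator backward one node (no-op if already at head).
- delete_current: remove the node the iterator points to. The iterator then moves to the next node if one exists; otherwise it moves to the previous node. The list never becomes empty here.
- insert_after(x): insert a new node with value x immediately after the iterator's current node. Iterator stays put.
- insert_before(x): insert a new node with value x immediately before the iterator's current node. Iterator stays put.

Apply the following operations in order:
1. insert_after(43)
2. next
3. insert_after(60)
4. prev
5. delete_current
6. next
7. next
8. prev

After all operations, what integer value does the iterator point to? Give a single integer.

After 1 (insert_after(43)): list=[9, 43, 4, 5, 1, 8] cursor@9
After 2 (next): list=[9, 43, 4, 5, 1, 8] cursor@43
After 3 (insert_after(60)): list=[9, 43, 60, 4, 5, 1, 8] cursor@43
After 4 (prev): list=[9, 43, 60, 4, 5, 1, 8] cursor@9
After 5 (delete_current): list=[43, 60, 4, 5, 1, 8] cursor@43
After 6 (next): list=[43, 60, 4, 5, 1, 8] cursor@60
After 7 (next): list=[43, 60, 4, 5, 1, 8] cursor@4
After 8 (prev): list=[43, 60, 4, 5, 1, 8] cursor@60

Answer: 60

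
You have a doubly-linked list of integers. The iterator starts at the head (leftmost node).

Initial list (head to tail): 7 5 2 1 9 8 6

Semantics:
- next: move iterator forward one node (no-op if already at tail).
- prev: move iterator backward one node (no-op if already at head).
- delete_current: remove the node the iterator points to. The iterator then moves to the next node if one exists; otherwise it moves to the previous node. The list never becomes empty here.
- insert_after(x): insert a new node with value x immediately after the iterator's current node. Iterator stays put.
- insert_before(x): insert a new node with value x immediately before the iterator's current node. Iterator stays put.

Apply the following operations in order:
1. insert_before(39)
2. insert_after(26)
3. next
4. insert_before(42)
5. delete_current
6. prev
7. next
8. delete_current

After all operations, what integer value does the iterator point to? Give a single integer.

After 1 (insert_before(39)): list=[39, 7, 5, 2, 1, 9, 8, 6] cursor@7
After 2 (insert_after(26)): list=[39, 7, 26, 5, 2, 1, 9, 8, 6] cursor@7
After 3 (next): list=[39, 7, 26, 5, 2, 1, 9, 8, 6] cursor@26
After 4 (insert_before(42)): list=[39, 7, 42, 26, 5, 2, 1, 9, 8, 6] cursor@26
After 5 (delete_current): list=[39, 7, 42, 5, 2, 1, 9, 8, 6] cursor@5
After 6 (prev): list=[39, 7, 42, 5, 2, 1, 9, 8, 6] cursor@42
After 7 (next): list=[39, 7, 42, 5, 2, 1, 9, 8, 6] cursor@5
After 8 (delete_current): list=[39, 7, 42, 2, 1, 9, 8, 6] cursor@2

Answer: 2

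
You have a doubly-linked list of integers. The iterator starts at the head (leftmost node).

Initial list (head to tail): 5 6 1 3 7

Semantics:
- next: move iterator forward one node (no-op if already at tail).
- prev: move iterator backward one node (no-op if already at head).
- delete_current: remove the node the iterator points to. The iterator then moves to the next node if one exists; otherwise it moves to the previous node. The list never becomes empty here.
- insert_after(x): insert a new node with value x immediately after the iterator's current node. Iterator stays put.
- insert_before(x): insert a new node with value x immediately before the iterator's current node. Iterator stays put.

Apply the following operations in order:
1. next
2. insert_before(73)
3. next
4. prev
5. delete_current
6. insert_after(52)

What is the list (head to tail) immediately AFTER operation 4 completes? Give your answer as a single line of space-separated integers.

Answer: 5 73 6 1 3 7

Derivation:
After 1 (next): list=[5, 6, 1, 3, 7] cursor@6
After 2 (insert_before(73)): list=[5, 73, 6, 1, 3, 7] cursor@6
After 3 (next): list=[5, 73, 6, 1, 3, 7] cursor@1
After 4 (prev): list=[5, 73, 6, 1, 3, 7] cursor@6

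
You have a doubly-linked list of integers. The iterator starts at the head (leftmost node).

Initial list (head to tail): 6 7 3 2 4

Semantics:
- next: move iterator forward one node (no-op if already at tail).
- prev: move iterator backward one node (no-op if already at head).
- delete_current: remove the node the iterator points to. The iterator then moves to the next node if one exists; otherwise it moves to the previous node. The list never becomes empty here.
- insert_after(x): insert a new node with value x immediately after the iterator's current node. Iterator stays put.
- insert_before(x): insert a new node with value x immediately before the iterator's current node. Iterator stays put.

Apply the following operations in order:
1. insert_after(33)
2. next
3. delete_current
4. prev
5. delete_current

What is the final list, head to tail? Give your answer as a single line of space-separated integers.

Answer: 7 3 2 4

Derivation:
After 1 (insert_after(33)): list=[6, 33, 7, 3, 2, 4] cursor@6
After 2 (next): list=[6, 33, 7, 3, 2, 4] cursor@33
After 3 (delete_current): list=[6, 7, 3, 2, 4] cursor@7
After 4 (prev): list=[6, 7, 3, 2, 4] cursor@6
After 5 (delete_current): list=[7, 3, 2, 4] cursor@7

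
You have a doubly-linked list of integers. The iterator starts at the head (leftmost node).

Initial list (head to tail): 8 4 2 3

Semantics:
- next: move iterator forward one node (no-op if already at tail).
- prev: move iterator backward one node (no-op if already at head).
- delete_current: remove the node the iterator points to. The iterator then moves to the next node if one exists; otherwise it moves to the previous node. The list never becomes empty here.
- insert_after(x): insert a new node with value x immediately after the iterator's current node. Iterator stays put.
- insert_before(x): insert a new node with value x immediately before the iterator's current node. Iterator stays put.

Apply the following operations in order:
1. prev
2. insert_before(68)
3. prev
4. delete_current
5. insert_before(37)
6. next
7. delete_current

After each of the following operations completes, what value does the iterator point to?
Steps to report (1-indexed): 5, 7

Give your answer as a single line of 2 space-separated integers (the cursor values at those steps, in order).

Answer: 8 2

Derivation:
After 1 (prev): list=[8, 4, 2, 3] cursor@8
After 2 (insert_before(68)): list=[68, 8, 4, 2, 3] cursor@8
After 3 (prev): list=[68, 8, 4, 2, 3] cursor@68
After 4 (delete_current): list=[8, 4, 2, 3] cursor@8
After 5 (insert_before(37)): list=[37, 8, 4, 2, 3] cursor@8
After 6 (next): list=[37, 8, 4, 2, 3] cursor@4
After 7 (delete_current): list=[37, 8, 2, 3] cursor@2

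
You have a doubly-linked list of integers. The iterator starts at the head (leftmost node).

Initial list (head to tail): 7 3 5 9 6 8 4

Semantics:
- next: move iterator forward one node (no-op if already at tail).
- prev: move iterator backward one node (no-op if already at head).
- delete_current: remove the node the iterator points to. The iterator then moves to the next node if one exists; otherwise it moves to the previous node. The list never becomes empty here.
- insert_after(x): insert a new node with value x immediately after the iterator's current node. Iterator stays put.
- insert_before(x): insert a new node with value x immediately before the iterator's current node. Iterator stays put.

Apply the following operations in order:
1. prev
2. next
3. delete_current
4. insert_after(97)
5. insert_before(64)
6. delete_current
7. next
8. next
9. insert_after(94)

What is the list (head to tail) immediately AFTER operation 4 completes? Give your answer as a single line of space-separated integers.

Answer: 7 5 97 9 6 8 4

Derivation:
After 1 (prev): list=[7, 3, 5, 9, 6, 8, 4] cursor@7
After 2 (next): list=[7, 3, 5, 9, 6, 8, 4] cursor@3
After 3 (delete_current): list=[7, 5, 9, 6, 8, 4] cursor@5
After 4 (insert_after(97)): list=[7, 5, 97, 9, 6, 8, 4] cursor@5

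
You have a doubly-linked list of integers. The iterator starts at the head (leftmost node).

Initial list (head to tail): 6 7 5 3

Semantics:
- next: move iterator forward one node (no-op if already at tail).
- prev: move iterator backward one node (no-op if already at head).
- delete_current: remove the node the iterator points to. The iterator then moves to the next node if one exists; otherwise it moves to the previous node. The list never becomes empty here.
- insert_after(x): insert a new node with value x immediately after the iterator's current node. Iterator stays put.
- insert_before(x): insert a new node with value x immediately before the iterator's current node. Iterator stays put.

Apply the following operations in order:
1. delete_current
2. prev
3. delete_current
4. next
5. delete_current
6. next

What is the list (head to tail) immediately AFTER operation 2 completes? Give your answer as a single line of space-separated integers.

Answer: 7 5 3

Derivation:
After 1 (delete_current): list=[7, 5, 3] cursor@7
After 2 (prev): list=[7, 5, 3] cursor@7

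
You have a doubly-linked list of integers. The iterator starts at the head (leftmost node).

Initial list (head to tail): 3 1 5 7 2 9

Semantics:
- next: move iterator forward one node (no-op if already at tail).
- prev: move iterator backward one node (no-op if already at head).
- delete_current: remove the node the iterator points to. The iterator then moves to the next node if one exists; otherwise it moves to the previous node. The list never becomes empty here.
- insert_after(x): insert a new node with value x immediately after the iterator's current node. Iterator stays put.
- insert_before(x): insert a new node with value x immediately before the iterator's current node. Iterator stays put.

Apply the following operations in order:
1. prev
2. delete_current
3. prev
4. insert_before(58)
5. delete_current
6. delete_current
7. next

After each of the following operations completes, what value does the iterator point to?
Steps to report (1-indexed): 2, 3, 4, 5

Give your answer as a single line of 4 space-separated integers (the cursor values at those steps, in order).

After 1 (prev): list=[3, 1, 5, 7, 2, 9] cursor@3
After 2 (delete_current): list=[1, 5, 7, 2, 9] cursor@1
After 3 (prev): list=[1, 5, 7, 2, 9] cursor@1
After 4 (insert_before(58)): list=[58, 1, 5, 7, 2, 9] cursor@1
After 5 (delete_current): list=[58, 5, 7, 2, 9] cursor@5
After 6 (delete_current): list=[58, 7, 2, 9] cursor@7
After 7 (next): list=[58, 7, 2, 9] cursor@2

Answer: 1 1 1 5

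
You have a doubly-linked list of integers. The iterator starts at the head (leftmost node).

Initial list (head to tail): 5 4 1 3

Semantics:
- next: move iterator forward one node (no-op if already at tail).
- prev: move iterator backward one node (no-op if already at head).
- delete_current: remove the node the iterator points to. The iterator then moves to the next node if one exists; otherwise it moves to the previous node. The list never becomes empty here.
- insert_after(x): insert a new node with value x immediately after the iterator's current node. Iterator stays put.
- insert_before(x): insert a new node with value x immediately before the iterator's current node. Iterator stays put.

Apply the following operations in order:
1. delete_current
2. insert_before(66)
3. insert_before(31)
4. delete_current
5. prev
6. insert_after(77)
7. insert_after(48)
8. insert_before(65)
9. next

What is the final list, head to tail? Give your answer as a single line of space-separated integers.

After 1 (delete_current): list=[4, 1, 3] cursor@4
After 2 (insert_before(66)): list=[66, 4, 1, 3] cursor@4
After 3 (insert_before(31)): list=[66, 31, 4, 1, 3] cursor@4
After 4 (delete_current): list=[66, 31, 1, 3] cursor@1
After 5 (prev): list=[66, 31, 1, 3] cursor@31
After 6 (insert_after(77)): list=[66, 31, 77, 1, 3] cursor@31
After 7 (insert_after(48)): list=[66, 31, 48, 77, 1, 3] cursor@31
After 8 (insert_before(65)): list=[66, 65, 31, 48, 77, 1, 3] cursor@31
After 9 (next): list=[66, 65, 31, 48, 77, 1, 3] cursor@48

Answer: 66 65 31 48 77 1 3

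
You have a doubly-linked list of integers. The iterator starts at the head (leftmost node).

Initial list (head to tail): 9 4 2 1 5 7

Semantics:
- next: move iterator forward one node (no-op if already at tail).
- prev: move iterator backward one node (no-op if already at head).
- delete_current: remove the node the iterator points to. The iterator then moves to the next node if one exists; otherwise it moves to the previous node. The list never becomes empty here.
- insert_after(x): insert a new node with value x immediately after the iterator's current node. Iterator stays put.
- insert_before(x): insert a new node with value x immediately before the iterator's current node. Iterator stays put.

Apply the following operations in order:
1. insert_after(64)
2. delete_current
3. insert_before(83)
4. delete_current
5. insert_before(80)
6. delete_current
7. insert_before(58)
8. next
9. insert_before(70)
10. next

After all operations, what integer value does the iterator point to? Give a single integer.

After 1 (insert_after(64)): list=[9, 64, 4, 2, 1, 5, 7] cursor@9
After 2 (delete_current): list=[64, 4, 2, 1, 5, 7] cursor@64
After 3 (insert_before(83)): list=[83, 64, 4, 2, 1, 5, 7] cursor@64
After 4 (delete_current): list=[83, 4, 2, 1, 5, 7] cursor@4
After 5 (insert_before(80)): list=[83, 80, 4, 2, 1, 5, 7] cursor@4
After 6 (delete_current): list=[83, 80, 2, 1, 5, 7] cursor@2
After 7 (insert_before(58)): list=[83, 80, 58, 2, 1, 5, 7] cursor@2
After 8 (next): list=[83, 80, 58, 2, 1, 5, 7] cursor@1
After 9 (insert_before(70)): list=[83, 80, 58, 2, 70, 1, 5, 7] cursor@1
After 10 (next): list=[83, 80, 58, 2, 70, 1, 5, 7] cursor@5

Answer: 5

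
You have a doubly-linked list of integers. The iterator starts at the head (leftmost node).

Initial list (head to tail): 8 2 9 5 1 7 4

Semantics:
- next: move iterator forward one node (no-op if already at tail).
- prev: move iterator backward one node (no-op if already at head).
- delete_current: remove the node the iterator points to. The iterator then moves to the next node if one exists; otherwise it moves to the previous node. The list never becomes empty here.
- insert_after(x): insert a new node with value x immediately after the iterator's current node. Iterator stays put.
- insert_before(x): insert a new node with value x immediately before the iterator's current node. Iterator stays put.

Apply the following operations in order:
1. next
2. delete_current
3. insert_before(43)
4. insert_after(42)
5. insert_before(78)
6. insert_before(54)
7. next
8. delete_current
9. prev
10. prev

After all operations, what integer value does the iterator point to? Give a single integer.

Answer: 54

Derivation:
After 1 (next): list=[8, 2, 9, 5, 1, 7, 4] cursor@2
After 2 (delete_current): list=[8, 9, 5, 1, 7, 4] cursor@9
After 3 (insert_before(43)): list=[8, 43, 9, 5, 1, 7, 4] cursor@9
After 4 (insert_after(42)): list=[8, 43, 9, 42, 5, 1, 7, 4] cursor@9
After 5 (insert_before(78)): list=[8, 43, 78, 9, 42, 5, 1, 7, 4] cursor@9
After 6 (insert_before(54)): list=[8, 43, 78, 54, 9, 42, 5, 1, 7, 4] cursor@9
After 7 (next): list=[8, 43, 78, 54, 9, 42, 5, 1, 7, 4] cursor@42
After 8 (delete_current): list=[8, 43, 78, 54, 9, 5, 1, 7, 4] cursor@5
After 9 (prev): list=[8, 43, 78, 54, 9, 5, 1, 7, 4] cursor@9
After 10 (prev): list=[8, 43, 78, 54, 9, 5, 1, 7, 4] cursor@54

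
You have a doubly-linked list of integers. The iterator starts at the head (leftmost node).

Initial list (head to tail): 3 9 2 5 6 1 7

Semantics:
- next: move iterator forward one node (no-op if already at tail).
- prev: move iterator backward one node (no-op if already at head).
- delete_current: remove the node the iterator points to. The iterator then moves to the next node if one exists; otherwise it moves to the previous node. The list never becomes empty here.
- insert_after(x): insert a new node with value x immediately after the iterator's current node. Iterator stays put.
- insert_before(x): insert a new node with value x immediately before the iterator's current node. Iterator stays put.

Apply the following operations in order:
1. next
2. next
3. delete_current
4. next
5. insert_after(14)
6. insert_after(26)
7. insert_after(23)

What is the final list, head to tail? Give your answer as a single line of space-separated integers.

Answer: 3 9 5 6 23 26 14 1 7

Derivation:
After 1 (next): list=[3, 9, 2, 5, 6, 1, 7] cursor@9
After 2 (next): list=[3, 9, 2, 5, 6, 1, 7] cursor@2
After 3 (delete_current): list=[3, 9, 5, 6, 1, 7] cursor@5
After 4 (next): list=[3, 9, 5, 6, 1, 7] cursor@6
After 5 (insert_after(14)): list=[3, 9, 5, 6, 14, 1, 7] cursor@6
After 6 (insert_after(26)): list=[3, 9, 5, 6, 26, 14, 1, 7] cursor@6
After 7 (insert_after(23)): list=[3, 9, 5, 6, 23, 26, 14, 1, 7] cursor@6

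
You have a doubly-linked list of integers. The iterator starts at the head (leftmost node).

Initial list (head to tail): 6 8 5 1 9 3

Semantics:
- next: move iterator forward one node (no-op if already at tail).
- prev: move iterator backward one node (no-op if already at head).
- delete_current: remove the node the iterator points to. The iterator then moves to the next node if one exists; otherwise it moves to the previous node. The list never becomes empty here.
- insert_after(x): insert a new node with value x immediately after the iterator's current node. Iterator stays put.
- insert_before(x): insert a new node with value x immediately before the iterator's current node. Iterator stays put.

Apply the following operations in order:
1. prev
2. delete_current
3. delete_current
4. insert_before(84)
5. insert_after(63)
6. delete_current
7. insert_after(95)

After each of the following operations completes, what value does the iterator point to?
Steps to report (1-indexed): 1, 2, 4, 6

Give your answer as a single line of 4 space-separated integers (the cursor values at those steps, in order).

Answer: 6 8 5 63

Derivation:
After 1 (prev): list=[6, 8, 5, 1, 9, 3] cursor@6
After 2 (delete_current): list=[8, 5, 1, 9, 3] cursor@8
After 3 (delete_current): list=[5, 1, 9, 3] cursor@5
After 4 (insert_before(84)): list=[84, 5, 1, 9, 3] cursor@5
After 5 (insert_after(63)): list=[84, 5, 63, 1, 9, 3] cursor@5
After 6 (delete_current): list=[84, 63, 1, 9, 3] cursor@63
After 7 (insert_after(95)): list=[84, 63, 95, 1, 9, 3] cursor@63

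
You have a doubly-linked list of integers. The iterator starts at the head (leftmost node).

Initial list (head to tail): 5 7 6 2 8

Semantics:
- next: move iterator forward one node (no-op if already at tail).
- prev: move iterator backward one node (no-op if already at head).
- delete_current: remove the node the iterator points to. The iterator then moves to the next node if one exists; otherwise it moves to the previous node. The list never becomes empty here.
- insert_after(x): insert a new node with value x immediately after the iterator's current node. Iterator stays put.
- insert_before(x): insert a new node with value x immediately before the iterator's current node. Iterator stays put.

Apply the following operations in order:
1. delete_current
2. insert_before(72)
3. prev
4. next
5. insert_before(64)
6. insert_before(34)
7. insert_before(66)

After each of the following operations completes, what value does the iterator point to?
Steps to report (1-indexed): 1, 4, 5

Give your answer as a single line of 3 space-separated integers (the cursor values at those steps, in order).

Answer: 7 7 7

Derivation:
After 1 (delete_current): list=[7, 6, 2, 8] cursor@7
After 2 (insert_before(72)): list=[72, 7, 6, 2, 8] cursor@7
After 3 (prev): list=[72, 7, 6, 2, 8] cursor@72
After 4 (next): list=[72, 7, 6, 2, 8] cursor@7
After 5 (insert_before(64)): list=[72, 64, 7, 6, 2, 8] cursor@7
After 6 (insert_before(34)): list=[72, 64, 34, 7, 6, 2, 8] cursor@7
After 7 (insert_before(66)): list=[72, 64, 34, 66, 7, 6, 2, 8] cursor@7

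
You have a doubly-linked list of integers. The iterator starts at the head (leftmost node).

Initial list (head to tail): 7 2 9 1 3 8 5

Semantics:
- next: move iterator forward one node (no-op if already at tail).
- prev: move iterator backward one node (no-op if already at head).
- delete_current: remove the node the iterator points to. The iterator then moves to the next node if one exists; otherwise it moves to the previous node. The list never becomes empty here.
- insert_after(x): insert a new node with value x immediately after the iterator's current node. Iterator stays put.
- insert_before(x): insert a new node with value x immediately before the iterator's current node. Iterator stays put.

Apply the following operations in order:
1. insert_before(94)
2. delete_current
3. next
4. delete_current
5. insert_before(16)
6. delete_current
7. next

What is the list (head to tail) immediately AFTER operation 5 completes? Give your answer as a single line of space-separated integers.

Answer: 94 2 16 1 3 8 5

Derivation:
After 1 (insert_before(94)): list=[94, 7, 2, 9, 1, 3, 8, 5] cursor@7
After 2 (delete_current): list=[94, 2, 9, 1, 3, 8, 5] cursor@2
After 3 (next): list=[94, 2, 9, 1, 3, 8, 5] cursor@9
After 4 (delete_current): list=[94, 2, 1, 3, 8, 5] cursor@1
After 5 (insert_before(16)): list=[94, 2, 16, 1, 3, 8, 5] cursor@1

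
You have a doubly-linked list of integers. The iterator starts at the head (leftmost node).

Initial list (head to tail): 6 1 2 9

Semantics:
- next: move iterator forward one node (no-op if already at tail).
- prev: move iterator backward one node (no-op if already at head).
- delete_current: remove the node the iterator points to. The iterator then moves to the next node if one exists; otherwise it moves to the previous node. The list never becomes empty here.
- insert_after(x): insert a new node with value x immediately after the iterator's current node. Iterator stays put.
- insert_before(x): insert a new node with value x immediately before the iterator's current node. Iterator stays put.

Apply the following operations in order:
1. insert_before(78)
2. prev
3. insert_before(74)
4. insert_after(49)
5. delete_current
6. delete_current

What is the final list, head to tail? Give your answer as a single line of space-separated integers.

Answer: 74 6 1 2 9

Derivation:
After 1 (insert_before(78)): list=[78, 6, 1, 2, 9] cursor@6
After 2 (prev): list=[78, 6, 1, 2, 9] cursor@78
After 3 (insert_before(74)): list=[74, 78, 6, 1, 2, 9] cursor@78
After 4 (insert_after(49)): list=[74, 78, 49, 6, 1, 2, 9] cursor@78
After 5 (delete_current): list=[74, 49, 6, 1, 2, 9] cursor@49
After 6 (delete_current): list=[74, 6, 1, 2, 9] cursor@6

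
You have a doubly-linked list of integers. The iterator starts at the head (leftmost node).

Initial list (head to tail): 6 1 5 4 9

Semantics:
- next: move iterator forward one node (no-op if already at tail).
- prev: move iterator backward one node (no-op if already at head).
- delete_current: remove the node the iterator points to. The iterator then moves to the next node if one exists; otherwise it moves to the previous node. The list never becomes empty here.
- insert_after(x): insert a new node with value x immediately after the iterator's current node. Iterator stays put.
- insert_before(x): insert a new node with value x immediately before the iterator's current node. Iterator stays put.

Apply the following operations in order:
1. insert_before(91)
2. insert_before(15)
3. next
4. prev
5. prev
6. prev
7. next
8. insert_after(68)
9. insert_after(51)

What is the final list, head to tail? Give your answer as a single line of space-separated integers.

Answer: 91 15 51 68 6 1 5 4 9

Derivation:
After 1 (insert_before(91)): list=[91, 6, 1, 5, 4, 9] cursor@6
After 2 (insert_before(15)): list=[91, 15, 6, 1, 5, 4, 9] cursor@6
After 3 (next): list=[91, 15, 6, 1, 5, 4, 9] cursor@1
After 4 (prev): list=[91, 15, 6, 1, 5, 4, 9] cursor@6
After 5 (prev): list=[91, 15, 6, 1, 5, 4, 9] cursor@15
After 6 (prev): list=[91, 15, 6, 1, 5, 4, 9] cursor@91
After 7 (next): list=[91, 15, 6, 1, 5, 4, 9] cursor@15
After 8 (insert_after(68)): list=[91, 15, 68, 6, 1, 5, 4, 9] cursor@15
After 9 (insert_after(51)): list=[91, 15, 51, 68, 6, 1, 5, 4, 9] cursor@15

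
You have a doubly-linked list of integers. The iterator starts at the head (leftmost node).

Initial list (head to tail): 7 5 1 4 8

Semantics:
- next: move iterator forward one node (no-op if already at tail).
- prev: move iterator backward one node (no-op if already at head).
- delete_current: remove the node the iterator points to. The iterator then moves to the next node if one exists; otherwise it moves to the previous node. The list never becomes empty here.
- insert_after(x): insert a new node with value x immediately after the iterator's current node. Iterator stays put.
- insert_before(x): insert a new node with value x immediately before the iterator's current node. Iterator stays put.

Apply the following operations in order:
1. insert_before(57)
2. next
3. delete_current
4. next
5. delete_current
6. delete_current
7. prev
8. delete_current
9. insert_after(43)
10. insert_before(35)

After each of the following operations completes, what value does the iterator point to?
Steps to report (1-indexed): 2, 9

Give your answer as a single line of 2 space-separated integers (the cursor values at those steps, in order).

After 1 (insert_before(57)): list=[57, 7, 5, 1, 4, 8] cursor@7
After 2 (next): list=[57, 7, 5, 1, 4, 8] cursor@5
After 3 (delete_current): list=[57, 7, 1, 4, 8] cursor@1
After 4 (next): list=[57, 7, 1, 4, 8] cursor@4
After 5 (delete_current): list=[57, 7, 1, 8] cursor@8
After 6 (delete_current): list=[57, 7, 1] cursor@1
After 7 (prev): list=[57, 7, 1] cursor@7
After 8 (delete_current): list=[57, 1] cursor@1
After 9 (insert_after(43)): list=[57, 1, 43] cursor@1
After 10 (insert_before(35)): list=[57, 35, 1, 43] cursor@1

Answer: 5 1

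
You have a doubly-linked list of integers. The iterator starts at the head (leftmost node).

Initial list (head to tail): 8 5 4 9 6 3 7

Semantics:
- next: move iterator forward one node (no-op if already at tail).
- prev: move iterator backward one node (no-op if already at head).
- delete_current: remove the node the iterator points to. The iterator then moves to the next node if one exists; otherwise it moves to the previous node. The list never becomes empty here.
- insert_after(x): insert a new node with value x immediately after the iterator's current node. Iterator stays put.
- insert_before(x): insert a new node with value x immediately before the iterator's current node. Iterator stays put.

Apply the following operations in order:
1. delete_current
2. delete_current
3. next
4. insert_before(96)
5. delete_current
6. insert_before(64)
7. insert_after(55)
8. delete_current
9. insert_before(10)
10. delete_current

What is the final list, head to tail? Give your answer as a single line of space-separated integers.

Answer: 4 96 64 10 3 7

Derivation:
After 1 (delete_current): list=[5, 4, 9, 6, 3, 7] cursor@5
After 2 (delete_current): list=[4, 9, 6, 3, 7] cursor@4
After 3 (next): list=[4, 9, 6, 3, 7] cursor@9
After 4 (insert_before(96)): list=[4, 96, 9, 6, 3, 7] cursor@9
After 5 (delete_current): list=[4, 96, 6, 3, 7] cursor@6
After 6 (insert_before(64)): list=[4, 96, 64, 6, 3, 7] cursor@6
After 7 (insert_after(55)): list=[4, 96, 64, 6, 55, 3, 7] cursor@6
After 8 (delete_current): list=[4, 96, 64, 55, 3, 7] cursor@55
After 9 (insert_before(10)): list=[4, 96, 64, 10, 55, 3, 7] cursor@55
After 10 (delete_current): list=[4, 96, 64, 10, 3, 7] cursor@3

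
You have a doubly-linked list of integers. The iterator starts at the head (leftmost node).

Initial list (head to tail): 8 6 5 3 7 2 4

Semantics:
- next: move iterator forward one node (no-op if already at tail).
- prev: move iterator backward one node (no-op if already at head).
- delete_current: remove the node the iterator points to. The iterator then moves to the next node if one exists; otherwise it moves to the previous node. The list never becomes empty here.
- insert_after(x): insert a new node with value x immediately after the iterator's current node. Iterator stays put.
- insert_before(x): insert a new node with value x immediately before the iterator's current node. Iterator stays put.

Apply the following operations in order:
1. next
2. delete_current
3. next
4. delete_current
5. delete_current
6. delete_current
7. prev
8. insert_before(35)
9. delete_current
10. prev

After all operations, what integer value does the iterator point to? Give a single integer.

Answer: 35

Derivation:
After 1 (next): list=[8, 6, 5, 3, 7, 2, 4] cursor@6
After 2 (delete_current): list=[8, 5, 3, 7, 2, 4] cursor@5
After 3 (next): list=[8, 5, 3, 7, 2, 4] cursor@3
After 4 (delete_current): list=[8, 5, 7, 2, 4] cursor@7
After 5 (delete_current): list=[8, 5, 2, 4] cursor@2
After 6 (delete_current): list=[8, 5, 4] cursor@4
After 7 (prev): list=[8, 5, 4] cursor@5
After 8 (insert_before(35)): list=[8, 35, 5, 4] cursor@5
After 9 (delete_current): list=[8, 35, 4] cursor@4
After 10 (prev): list=[8, 35, 4] cursor@35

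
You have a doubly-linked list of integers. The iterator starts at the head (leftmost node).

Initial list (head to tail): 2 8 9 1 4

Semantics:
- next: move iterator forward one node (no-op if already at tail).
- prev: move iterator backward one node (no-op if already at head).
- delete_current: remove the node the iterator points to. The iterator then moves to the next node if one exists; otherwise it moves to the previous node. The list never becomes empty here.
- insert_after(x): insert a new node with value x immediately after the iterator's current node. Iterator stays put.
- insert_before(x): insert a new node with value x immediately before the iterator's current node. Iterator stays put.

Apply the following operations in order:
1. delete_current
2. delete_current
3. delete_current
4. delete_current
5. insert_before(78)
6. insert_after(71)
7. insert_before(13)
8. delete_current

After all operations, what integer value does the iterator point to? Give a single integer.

After 1 (delete_current): list=[8, 9, 1, 4] cursor@8
After 2 (delete_current): list=[9, 1, 4] cursor@9
After 3 (delete_current): list=[1, 4] cursor@1
After 4 (delete_current): list=[4] cursor@4
After 5 (insert_before(78)): list=[78, 4] cursor@4
After 6 (insert_after(71)): list=[78, 4, 71] cursor@4
After 7 (insert_before(13)): list=[78, 13, 4, 71] cursor@4
After 8 (delete_current): list=[78, 13, 71] cursor@71

Answer: 71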